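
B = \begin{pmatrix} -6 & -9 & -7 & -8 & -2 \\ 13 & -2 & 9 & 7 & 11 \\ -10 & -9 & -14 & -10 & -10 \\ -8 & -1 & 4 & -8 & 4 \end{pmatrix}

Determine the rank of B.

Row reduce to echelon form.
R2 ← R2 + (13/6)·R1: [0, -43/2, -37/6, -31/3, 20/3]
R3 ← R3 − (5/3)·R1: [0, 6, -7/3, 10/3, -20/3]
R4 ← R4 − (4/3)·R1: [0, 11, 40/3, 8/3, 20/3]
R3 ← R3 + (12/43)·R2: [0, 0, -523/129, 58/129, -620/129]
R4 ← R4 + (22/43)·R2: [0, 0, 1313/129, -338/129, 1300/129]
R4 ← R4 + (1313/523)·R3: [0, 0, 0, -780/523, -1040/523]
Echelon form has 4 nonzero rows, so rank(B) = 4.

4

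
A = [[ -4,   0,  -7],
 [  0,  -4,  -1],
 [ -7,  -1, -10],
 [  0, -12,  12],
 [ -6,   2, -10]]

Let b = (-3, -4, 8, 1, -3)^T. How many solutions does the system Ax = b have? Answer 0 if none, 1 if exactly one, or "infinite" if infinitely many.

0

Row reduce the augmented matrix [A | b].
R3 ← R3 − (7/4)·R1: [0, -1, 9/4, 53/4]
R5 ← R5 − (3/2)·R1: [0, 2, 1/2, 3/2]
R3 ← R3 − (1/4)·R2: [0, 0, 5/2, 57/4]
R4 ← R4 − (3)·R2: [0, 0, 15, 13]
R5 ← R5 + (1/2)·R2: [0, 0, 0, -1/2]
R4 ← R4 − (6)·R3: [0, 0, 0, -145/2]
R5 ← R5 − (1/145)·R4: [0, 0, 0, 0]
The echelon form has 4 nonzero rows; the last pivot sits in the augmented column, so rank(A) = 3 but rank([A|b]) = 4.
Since the ranks differ, the system is inconsistent.
It has no solutions.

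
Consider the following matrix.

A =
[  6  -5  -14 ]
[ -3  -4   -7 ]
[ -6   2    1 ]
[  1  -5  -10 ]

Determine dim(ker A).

Row reduce to echelon form.
R2 ← R2 + (1/2)·R1: [0, -13/2, -14]
R3 ← R3 + R1: [0, -3, -13]
R4 ← R4 − (1/6)·R1: [0, -25/6, -23/3]
R3 ← R3 − (6/13)·R2: [0, 0, -85/13]
R4 ← R4 − (25/39)·R2: [0, 0, 17/13]
R4 ← R4 + (1/5)·R3: [0, 0, 0]
3 nonzero rows, so rank(A) = 3.
A has 3 columns; by rank–nullity, nullity = 3 − 3 = 0.

0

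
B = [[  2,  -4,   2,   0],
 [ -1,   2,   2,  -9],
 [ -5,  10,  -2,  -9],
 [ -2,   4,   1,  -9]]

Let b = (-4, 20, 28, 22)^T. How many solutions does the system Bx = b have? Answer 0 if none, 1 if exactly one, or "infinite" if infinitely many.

Row reduce the augmented matrix [B | b].
R2 ← R2 + (1/2)·R1: [0, 0, 3, -9, 18]
R3 ← R3 + (5/2)·R1: [0, 0, 3, -9, 18]
R4 ← R4 + R1: [0, 0, 3, -9, 18]
R3 ← R3 − R2: [0, 0, 0, 0, 0]
R4 ← R4 − R2: [0, 0, 0, 0, 0]
The echelon form has 2 nonzero rows, and every pivot lies in the first 4 columns, so rank(B) = rank([B|b]) = 2.
The system is consistent.
rank = 2 < 4 unknowns, so there are infinitely many solutions.

infinite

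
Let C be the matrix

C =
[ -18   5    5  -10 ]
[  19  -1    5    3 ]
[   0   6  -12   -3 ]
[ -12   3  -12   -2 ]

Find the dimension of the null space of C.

Row reduce to echelon form.
R2 ← R2 + (19/18)·R1: [0, 77/18, 185/18, -68/9]
R4 ← R4 − (2/3)·R1: [0, -1/3, -46/3, 14/3]
R3 ← R3 − (108/77)·R2: [0, 0, -2034/77, 585/77]
R4 ← R4 + (6/77)·R2: [0, 0, -1119/77, 314/77]
R4 ← R4 − (373/678)·R3: [0, 0, 0, -23/226]
4 nonzero rows, so rank(C) = 4.
C has 4 columns; by rank–nullity, nullity = 4 − 4 = 0.

0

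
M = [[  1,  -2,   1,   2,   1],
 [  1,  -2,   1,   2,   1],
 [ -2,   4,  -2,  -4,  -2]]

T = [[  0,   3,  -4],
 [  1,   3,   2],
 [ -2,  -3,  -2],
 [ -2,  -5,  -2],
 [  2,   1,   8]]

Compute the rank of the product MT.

1

First compute MT:
[[ -6, -15,  -6],
 [ -6, -15,  -6],
 [ 12,  30,  12]]
Now row reduce the product.
R2 ← R2 − R1: [0, 0, 0]
R3 ← R3 + (2)·R1: [0, 0, 0]
1 nonzero row, so rank(MT) = 1.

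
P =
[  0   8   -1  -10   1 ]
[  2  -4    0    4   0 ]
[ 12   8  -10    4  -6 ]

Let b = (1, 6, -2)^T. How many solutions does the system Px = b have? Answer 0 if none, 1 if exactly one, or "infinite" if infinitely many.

Row reduce the augmented matrix [P | b].
Swap R1 ↔ R2
R3 ← R3 − (6)·R1: [0, 32, -10, -20, -6, -38]
R3 ← R3 − (4)·R2: [0, 0, -6, 20, -10, -42]
The echelon form has 3 nonzero rows, and every pivot lies in the first 5 columns, so rank(P) = rank([P|b]) = 3.
The system is consistent.
rank = 3 < 5 unknowns, so there are infinitely many solutions.

infinite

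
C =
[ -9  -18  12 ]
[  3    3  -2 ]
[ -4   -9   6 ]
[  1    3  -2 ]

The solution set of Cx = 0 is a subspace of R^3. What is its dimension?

1

Row reduce to echelon form.
R2 ← R2 + (1/3)·R1: [0, -3, 2]
R3 ← R3 − (4/9)·R1: [0, -1, 2/3]
R4 ← R4 + (1/9)·R1: [0, 1, -2/3]
R3 ← R3 − (1/3)·R2: [0, 0, 0]
R4 ← R4 + (1/3)·R2: [0, 0, 0]
2 nonzero rows, so rank(C) = 2.
C has 3 columns; by rank–nullity, nullity = 3 − 2 = 1.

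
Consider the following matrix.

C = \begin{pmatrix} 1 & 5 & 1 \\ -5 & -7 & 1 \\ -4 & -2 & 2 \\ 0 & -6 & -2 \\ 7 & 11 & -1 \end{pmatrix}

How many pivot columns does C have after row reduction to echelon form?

2

Row reduce to echelon form.
R2 ← R2 + (5)·R1: [0, 18, 6]
R3 ← R3 + (4)·R1: [0, 18, 6]
R5 ← R5 − (7)·R1: [0, -24, -8]
R3 ← R3 − R2: [0, 0, 0]
R4 ← R4 + (1/3)·R2: [0, 0, 0]
R5 ← R5 + (4/3)·R2: [0, 0, 0]
Echelon form has 2 nonzero rows, so rank(C) = 2.
Each nonzero row contributes one pivot column: 2 pivot columns.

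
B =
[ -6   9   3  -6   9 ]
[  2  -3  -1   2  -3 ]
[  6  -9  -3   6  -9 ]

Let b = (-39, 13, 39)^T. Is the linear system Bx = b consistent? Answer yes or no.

Row reduce the augmented matrix [B | b].
R2 ← R2 + (1/3)·R1: [0, 0, 0, 0, 0, 0]
R3 ← R3 + R1: [0, 0, 0, 0, 0, 0]
The echelon form has 1 nonzero rows, and every pivot lies in the first 5 columns, so rank(B) = rank([B|b]) = 1.
The system is consistent.

yes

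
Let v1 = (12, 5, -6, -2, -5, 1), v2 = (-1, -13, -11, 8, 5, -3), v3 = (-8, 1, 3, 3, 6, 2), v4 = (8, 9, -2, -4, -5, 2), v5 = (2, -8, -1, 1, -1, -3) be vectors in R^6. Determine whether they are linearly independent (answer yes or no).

no

Form the matrix with these vectors as rows and row reduce.
R2 ← R2 + (1/12)·R1: [0, -151/12, -23/2, 47/6, 55/12, -35/12]
R3 ← R3 + (2/3)·R1: [0, 13/3, -1, 5/3, 8/3, 8/3]
R4 ← R4 − (2/3)·R1: [0, 17/3, 2, -8/3, -5/3, 4/3]
R5 ← R5 − (1/6)·R1: [0, -53/6, 0, 4/3, -1/6, -19/6]
R3 ← R3 + (52/151)·R2: [0, 0, -749/151, 659/151, 641/151, 251/151]
R4 ← R4 + (68/151)·R2: [0, 0, -480/151, 130/151, 60/151, 3/151]
R5 ← R5 − (106/151)·R2: [0, 0, 1219/151, -629/151, -511/151, -169/151]
R4 ← R4 − (480/749)·R3: [0, 0, 0, -1450/749, -1740/749, -783/749]
R5 ← R5 + (1219/749)·R3: [0, 0, 0, 2200/749, 2640/749, 1188/749]
R5 ← R5 + (44/29)·R4: [0, 0, 0, 0, 0, 0]
4 nonzero rows, so the 5 vectors span a space of dimension 4.
Since 4 < 5, the vectors are linearly dependent.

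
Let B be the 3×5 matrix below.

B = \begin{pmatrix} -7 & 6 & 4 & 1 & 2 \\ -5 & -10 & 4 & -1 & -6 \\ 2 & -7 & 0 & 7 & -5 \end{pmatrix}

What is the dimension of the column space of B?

Row reduce to echelon form.
R2 ← R2 − (5/7)·R1: [0, -100/7, 8/7, -12/7, -52/7]
R3 ← R3 + (2/7)·R1: [0, -37/7, 8/7, 51/7, -31/7]
R3 ← R3 − (37/100)·R2: [0, 0, 18/25, 198/25, -42/25]
Echelon form has 3 nonzero rows, so rank(B) = 3.
The column space has dimension equal to the rank: 3.

3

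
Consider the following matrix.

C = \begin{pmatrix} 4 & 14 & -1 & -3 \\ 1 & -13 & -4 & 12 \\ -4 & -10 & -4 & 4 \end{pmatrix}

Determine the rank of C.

3

Row reduce to echelon form.
R2 ← R2 − (1/4)·R1: [0, -33/2, -15/4, 51/4]
R3 ← R3 + R1: [0, 4, -5, 1]
R3 ← R3 + (8/33)·R2: [0, 0, -65/11, 45/11]
Echelon form has 3 nonzero rows, so rank(C) = 3.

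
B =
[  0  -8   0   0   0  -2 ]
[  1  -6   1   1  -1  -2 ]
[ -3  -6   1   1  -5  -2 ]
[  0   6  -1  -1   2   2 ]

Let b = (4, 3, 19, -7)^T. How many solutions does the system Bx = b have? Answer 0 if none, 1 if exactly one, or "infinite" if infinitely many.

infinite

Row reduce the augmented matrix [B | b].
Swap R1 ↔ R2
R3 ← R3 + (3)·R1: [0, -24, 4, 4, -8, -8, 28]
R3 ← R3 − (3)·R2: [0, 0, 4, 4, -8, -2, 16]
R4 ← R4 + (3/4)·R2: [0, 0, -1, -1, 2, 1/2, -4]
R4 ← R4 + (1/4)·R3: [0, 0, 0, 0, 0, 0, 0]
The echelon form has 3 nonzero rows, and every pivot lies in the first 6 columns, so rank(B) = rank([B|b]) = 3.
The system is consistent.
rank = 3 < 6 unknowns, so there are infinitely many solutions.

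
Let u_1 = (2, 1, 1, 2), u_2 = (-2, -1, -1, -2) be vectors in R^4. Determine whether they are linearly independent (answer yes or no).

no

Form the matrix with these vectors as rows and row reduce.
R2 ← R2 + R1: [0, 0, 0, 0]
1 nonzero row, so the 2 vectors span a space of dimension 1.
Since 1 < 2, the vectors are linearly dependent.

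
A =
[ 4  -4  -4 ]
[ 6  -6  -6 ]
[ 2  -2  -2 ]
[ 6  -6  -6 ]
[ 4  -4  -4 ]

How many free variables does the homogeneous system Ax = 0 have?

2

Row reduce to echelon form.
R2 ← R2 − (3/2)·R1: [0, 0, 0]
R3 ← R3 − (1/2)·R1: [0, 0, 0]
R4 ← R4 − (3/2)·R1: [0, 0, 0]
R5 ← R5 − R1: [0, 0, 0]
1 nonzero row, so rank(A) = 1.
A has 3 columns; by rank–nullity, nullity = 3 − 1 = 2.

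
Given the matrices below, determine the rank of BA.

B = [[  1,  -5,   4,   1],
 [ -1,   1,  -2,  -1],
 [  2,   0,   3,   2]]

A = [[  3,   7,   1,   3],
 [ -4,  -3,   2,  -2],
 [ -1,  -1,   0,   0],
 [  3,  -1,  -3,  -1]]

First compute BA:
[[ 22,  17, -12,  12],
 [ -8,  -7,   4,  -4],
 [  9,   9,  -4,   4]]
Now row reduce the product.
R2 ← R2 + (4/11)·R1: [0, -9/11, -4/11, 4/11]
R3 ← R3 − (9/22)·R1: [0, 45/22, 10/11, -10/11]
R3 ← R3 + (5/2)·R2: [0, 0, 0, 0]
2 nonzero rows, so rank(BA) = 2.

2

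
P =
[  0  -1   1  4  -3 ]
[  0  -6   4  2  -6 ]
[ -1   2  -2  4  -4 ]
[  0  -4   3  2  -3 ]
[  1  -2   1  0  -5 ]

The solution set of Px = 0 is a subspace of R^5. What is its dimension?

1

Row reduce to echelon form.
Swap R1 ↔ R3
R5 ← R5 + R1: [0, 0, -1, 4, -9]
R3 ← R3 − (1/6)·R2: [0, 0, 1/3, 11/3, -2]
R4 ← R4 − (2/3)·R2: [0, 0, 1/3, 2/3, 1]
R4 ← R4 − R3: [0, 0, 0, -3, 3]
R5 ← R5 + (3)·R3: [0, 0, 0, 15, -15]
R5 ← R5 + (5)·R4: [0, 0, 0, 0, 0]
4 nonzero rows, so rank(P) = 4.
P has 5 columns; by rank–nullity, nullity = 5 − 4 = 1.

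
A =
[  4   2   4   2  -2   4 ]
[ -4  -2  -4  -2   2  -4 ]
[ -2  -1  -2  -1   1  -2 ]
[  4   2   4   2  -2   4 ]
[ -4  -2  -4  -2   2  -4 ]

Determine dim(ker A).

Row reduce to echelon form.
R2 ← R2 + R1: [0, 0, 0, 0, 0, 0]
R3 ← R3 + (1/2)·R1: [0, 0, 0, 0, 0, 0]
R4 ← R4 − R1: [0, 0, 0, 0, 0, 0]
R5 ← R5 + R1: [0, 0, 0, 0, 0, 0]
1 nonzero row, so rank(A) = 1.
A has 6 columns; by rank–nullity, nullity = 6 − 1 = 5.

5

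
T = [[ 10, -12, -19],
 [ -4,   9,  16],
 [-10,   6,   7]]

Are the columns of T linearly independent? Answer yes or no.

no

Row reduce T to echelon form.
R2 ← R2 + (2/5)·R1: [0, 21/5, 42/5]
R3 ← R3 + R1: [0, -6, -12]
R3 ← R3 + (10/7)·R2: [0, 0, 0]
2 pivots among 3 columns.
Only 2 < 3 pivot columns, so the columns are linearly dependent.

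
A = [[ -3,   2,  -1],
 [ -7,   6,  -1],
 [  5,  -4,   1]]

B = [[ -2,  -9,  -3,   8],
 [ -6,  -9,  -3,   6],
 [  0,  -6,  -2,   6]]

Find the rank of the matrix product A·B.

First compute AB:
[[ -6,  15,   5, -18],
 [-22,  15,   5, -26],
 [ 14, -15,  -5,  22]]
Now row reduce the product.
R2 ← R2 − (11/3)·R1: [0, -40, -40/3, 40]
R3 ← R3 + (7/3)·R1: [0, 20, 20/3, -20]
R3 ← R3 + (1/2)·R2: [0, 0, 0, 0]
2 nonzero rows, so rank(AB) = 2.

2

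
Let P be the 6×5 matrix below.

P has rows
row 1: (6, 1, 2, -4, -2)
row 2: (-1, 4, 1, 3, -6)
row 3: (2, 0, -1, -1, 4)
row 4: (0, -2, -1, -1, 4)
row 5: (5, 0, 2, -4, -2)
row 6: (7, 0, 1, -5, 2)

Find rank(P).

Row reduce to echelon form.
R2 ← R2 + (1/6)·R1: [0, 25/6, 4/3, 7/3, -19/3]
R3 ← R3 − (1/3)·R1: [0, -1/3, -5/3, 1/3, 14/3]
R5 ← R5 − (5/6)·R1: [0, -5/6, 1/3, -2/3, -1/3]
R6 ← R6 − (7/6)·R1: [0, -7/6, -4/3, -1/3, 13/3]
R3 ← R3 + (2/25)·R2: [0, 0, -39/25, 13/25, 104/25]
R4 ← R4 + (12/25)·R2: [0, 0, -9/25, 3/25, 24/25]
R5 ← R5 + (1/5)·R2: [0, 0, 3/5, -1/5, -8/5]
R6 ← R6 + (7/25)·R2: [0, 0, -24/25, 8/25, 64/25]
R4 ← R4 − (3/13)·R3: [0, 0, 0, 0, 0]
R5 ← R5 + (5/13)·R3: [0, 0, 0, 0, 0]
R6 ← R6 − (8/13)·R3: [0, 0, 0, 0, 0]
Echelon form has 3 nonzero rows, so rank(P) = 3.

3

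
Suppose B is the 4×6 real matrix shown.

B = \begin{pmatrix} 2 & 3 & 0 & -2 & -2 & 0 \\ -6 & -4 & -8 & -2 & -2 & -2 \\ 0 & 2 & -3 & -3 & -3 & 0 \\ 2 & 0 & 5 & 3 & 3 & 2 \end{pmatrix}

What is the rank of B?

Row reduce to echelon form.
R2 ← R2 + (3)·R1: [0, 5, -8, -8, -8, -2]
R4 ← R4 − R1: [0, -3, 5, 5, 5, 2]
R3 ← R3 − (2/5)·R2: [0, 0, 1/5, 1/5, 1/5, 4/5]
R4 ← R4 + (3/5)·R2: [0, 0, 1/5, 1/5, 1/5, 4/5]
R4 ← R4 − R3: [0, 0, 0, 0, 0, 0]
Echelon form has 3 nonzero rows, so rank(B) = 3.

3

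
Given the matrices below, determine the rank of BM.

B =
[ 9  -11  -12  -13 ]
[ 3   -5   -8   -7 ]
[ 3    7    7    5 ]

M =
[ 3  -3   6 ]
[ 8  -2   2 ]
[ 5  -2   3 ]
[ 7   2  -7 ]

2

First compute BM:
[[-212,  -7,  87],
 [-120,   3,  33],
 [135, -27,  18]]
Now row reduce the product.
R2 ← R2 − (30/53)·R1: [0, 369/53, -861/53]
R3 ← R3 + (135/212)·R1: [0, -6669/212, 15561/212]
R3 ← R3 + (741/164)·R2: [0, 0, 0]
2 nonzero rows, so rank(BM) = 2.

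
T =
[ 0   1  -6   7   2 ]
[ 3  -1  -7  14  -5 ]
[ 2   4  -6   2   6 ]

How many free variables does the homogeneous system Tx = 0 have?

2

Row reduce to echelon form.
Swap R1 ↔ R2
R3 ← R3 − (2/3)·R1: [0, 14/3, -4/3, -22/3, 28/3]
R3 ← R3 − (14/3)·R2: [0, 0, 80/3, -40, 0]
3 nonzero rows, so rank(T) = 3.
T has 5 columns; by rank–nullity, nullity = 5 − 3 = 2.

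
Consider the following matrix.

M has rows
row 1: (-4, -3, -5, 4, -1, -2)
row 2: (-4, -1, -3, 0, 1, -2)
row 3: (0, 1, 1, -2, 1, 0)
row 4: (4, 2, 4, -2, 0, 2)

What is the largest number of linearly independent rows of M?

2

Row reduce to echelon form.
R2 ← R2 − R1: [0, 2, 2, -4, 2, 0]
R4 ← R4 + R1: [0, -1, -1, 2, -1, 0]
R3 ← R3 − (1/2)·R2: [0, 0, 0, 0, 0, 0]
R4 ← R4 + (1/2)·R2: [0, 0, 0, 0, 0, 0]
Echelon form has 2 nonzero rows, so rank(M) = 2.
The rank gives the maximum number of linearly independent rows: 2.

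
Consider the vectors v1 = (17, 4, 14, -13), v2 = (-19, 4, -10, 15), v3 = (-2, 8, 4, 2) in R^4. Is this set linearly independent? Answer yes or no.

Form the matrix with these vectors as rows and row reduce.
R2 ← R2 + (19/17)·R1: [0, 144/17, 96/17, 8/17]
R3 ← R3 + (2/17)·R1: [0, 144/17, 96/17, 8/17]
R3 ← R3 − R2: [0, 0, 0, 0]
2 nonzero rows, so the 3 vectors span a space of dimension 2.
Since 2 < 3, the vectors are linearly dependent.

no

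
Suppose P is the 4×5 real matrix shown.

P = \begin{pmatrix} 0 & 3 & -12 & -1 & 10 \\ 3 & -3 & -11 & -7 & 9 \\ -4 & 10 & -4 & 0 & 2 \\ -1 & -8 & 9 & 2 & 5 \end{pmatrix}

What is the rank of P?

4

Row reduce to echelon form.
Swap R1 ↔ R2
R3 ← R3 + (4/3)·R1: [0, 6, -56/3, -28/3, 14]
R4 ← R4 + (1/3)·R1: [0, -9, 16/3, -1/3, 8]
R3 ← R3 − (2)·R2: [0, 0, 16/3, -22/3, -6]
R4 ← R4 + (3)·R2: [0, 0, -92/3, -10/3, 38]
R4 ← R4 + (23/4)·R3: [0, 0, 0, -91/2, 7/2]
Echelon form has 4 nonzero rows, so rank(P) = 4.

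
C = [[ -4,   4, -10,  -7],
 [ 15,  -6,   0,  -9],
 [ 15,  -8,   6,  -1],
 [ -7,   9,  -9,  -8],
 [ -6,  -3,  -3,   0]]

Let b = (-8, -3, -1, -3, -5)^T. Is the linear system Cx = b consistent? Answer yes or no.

no

Row reduce the augmented matrix [C | b].
R2 ← R2 + (15/4)·R1: [0, 9, -75/2, -141/4, -33]
R3 ← R3 + (15/4)·R1: [0, 7, -63/2, -109/4, -31]
R4 ← R4 − (7/4)·R1: [0, 2, 17/2, 17/4, 11]
R5 ← R5 − (3/2)·R1: [0, -9, 12, 21/2, 7]
R3 ← R3 − (7/9)·R2: [0, 0, -7/3, 1/6, -16/3]
R4 ← R4 − (2/9)·R2: [0, 0, 101/6, 145/12, 55/3]
R5 ← R5 + R2: [0, 0, -51/2, -99/4, -26]
R4 ← R4 + (101/14)·R3: [0, 0, 0, 93/7, -141/7]
R5 ← R5 − (153/14)·R3: [0, 0, 0, -186/7, 226/7]
R5 ← R5 + (2)·R4: [0, 0, 0, 0, -8]
The echelon form has 5 nonzero rows; the last pivot sits in the augmented column, so rank(C) = 4 but rank([C|b]) = 5.
Since the ranks differ, the system is inconsistent.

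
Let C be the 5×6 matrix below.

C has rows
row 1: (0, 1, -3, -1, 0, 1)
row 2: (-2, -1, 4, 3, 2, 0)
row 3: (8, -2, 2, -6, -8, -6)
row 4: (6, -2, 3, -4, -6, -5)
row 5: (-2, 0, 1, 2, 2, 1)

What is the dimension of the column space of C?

2

Row reduce to echelon form.
Swap R1 ↔ R2
R3 ← R3 + (4)·R1: [0, -6, 18, 6, 0, -6]
R4 ← R4 + (3)·R1: [0, -5, 15, 5, 0, -5]
R5 ← R5 − R1: [0, 1, -3, -1, 0, 1]
R3 ← R3 + (6)·R2: [0, 0, 0, 0, 0, 0]
R4 ← R4 + (5)·R2: [0, 0, 0, 0, 0, 0]
R5 ← R5 − R2: [0, 0, 0, 0, 0, 0]
Echelon form has 2 nonzero rows, so rank(C) = 2.
The column space has dimension equal to the rank: 2.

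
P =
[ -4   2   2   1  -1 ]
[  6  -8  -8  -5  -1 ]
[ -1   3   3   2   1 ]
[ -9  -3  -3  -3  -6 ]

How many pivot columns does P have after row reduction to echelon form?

2

Row reduce to echelon form.
R2 ← R2 + (3/2)·R1: [0, -5, -5, -7/2, -5/2]
R3 ← R3 − (1/4)·R1: [0, 5/2, 5/2, 7/4, 5/4]
R4 ← R4 − (9/4)·R1: [0, -15/2, -15/2, -21/4, -15/4]
R3 ← R3 + (1/2)·R2: [0, 0, 0, 0, 0]
R4 ← R4 − (3/2)·R2: [0, 0, 0, 0, 0]
Echelon form has 2 nonzero rows, so rank(P) = 2.
Each nonzero row contributes one pivot column: 2 pivot columns.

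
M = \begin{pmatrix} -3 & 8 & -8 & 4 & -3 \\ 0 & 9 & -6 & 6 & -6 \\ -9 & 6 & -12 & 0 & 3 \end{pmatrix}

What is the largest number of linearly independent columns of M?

Row reduce to echelon form.
R3 ← R3 − (3)·R1: [0, -18, 12, -12, 12]
R3 ← R3 + (2)·R2: [0, 0, 0, 0, 0]
Echelon form has 2 nonzero rows, so rank(M) = 2.
The rank gives the maximum number of linearly independent columns: 2.

2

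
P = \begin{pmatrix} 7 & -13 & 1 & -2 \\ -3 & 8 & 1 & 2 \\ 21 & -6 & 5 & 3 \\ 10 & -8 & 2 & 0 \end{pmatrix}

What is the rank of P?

3

Row reduce to echelon form.
R2 ← R2 + (3/7)·R1: [0, 17/7, 10/7, 8/7]
R3 ← R3 − (3)·R1: [0, 33, 2, 9]
R4 ← R4 − (10/7)·R1: [0, 74/7, 4/7, 20/7]
R3 ← R3 − (231/17)·R2: [0, 0, -296/17, -111/17]
R4 ← R4 − (74/17)·R2: [0, 0, -96/17, -36/17]
R4 ← R4 − (12/37)·R3: [0, 0, 0, 0]
Echelon form has 3 nonzero rows, so rank(P) = 3.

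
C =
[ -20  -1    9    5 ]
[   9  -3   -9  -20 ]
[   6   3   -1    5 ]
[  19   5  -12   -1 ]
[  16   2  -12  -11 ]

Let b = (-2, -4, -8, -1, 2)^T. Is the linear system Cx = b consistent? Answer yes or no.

Row reduce the augmented matrix [C | b].
R2 ← R2 + (9/20)·R1: [0, -69/20, -99/20, -71/4, -49/10]
R3 ← R3 + (3/10)·R1: [0, 27/10, 17/10, 13/2, -43/5]
R4 ← R4 + (19/20)·R1: [0, 81/20, -69/20, 15/4, -29/10]
R5 ← R5 + (4/5)·R1: [0, 6/5, -24/5, -7, 2/5]
R3 ← R3 + (18/23)·R2: [0, 0, -50/23, -170/23, -286/23]
R4 ← R4 + (27/23)·R2: [0, 0, -213/23, -393/23, -199/23]
R5 ← R5 + (8/23)·R2: [0, 0, -150/23, -303/23, -30/23]
R4 ← R4 − (213/50)·R3: [0, 0, 0, 72/5, 1108/25]
R5 ← R5 − (3)·R3: [0, 0, 0, 9, 36]
R5 ← R5 − (5/8)·R4: [0, 0, 0, 0, 83/10]
The echelon form has 5 nonzero rows; the last pivot sits in the augmented column, so rank(C) = 4 but rank([C|b]) = 5.
Since the ranks differ, the system is inconsistent.

no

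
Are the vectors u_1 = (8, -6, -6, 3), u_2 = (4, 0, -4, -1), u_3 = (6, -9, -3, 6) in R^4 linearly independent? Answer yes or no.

Form the matrix with these vectors as rows and row reduce.
R2 ← R2 − (1/2)·R1: [0, 3, -1, -5/2]
R3 ← R3 − (3/4)·R1: [0, -9/2, 3/2, 15/4]
R3 ← R3 + (3/2)·R2: [0, 0, 0, 0]
2 nonzero rows, so the 3 vectors span a space of dimension 2.
Since 2 < 3, the vectors are linearly dependent.

no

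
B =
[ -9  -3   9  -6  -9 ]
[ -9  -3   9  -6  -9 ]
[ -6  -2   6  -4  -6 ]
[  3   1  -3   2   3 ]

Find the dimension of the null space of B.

Row reduce to echelon form.
R2 ← R2 − R1: [0, 0, 0, 0, 0]
R3 ← R3 − (2/3)·R1: [0, 0, 0, 0, 0]
R4 ← R4 + (1/3)·R1: [0, 0, 0, 0, 0]
1 nonzero row, so rank(B) = 1.
B has 5 columns; by rank–nullity, nullity = 5 − 1 = 4.

4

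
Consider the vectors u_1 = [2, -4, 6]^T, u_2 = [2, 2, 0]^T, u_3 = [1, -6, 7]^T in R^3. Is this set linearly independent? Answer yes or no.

Form the matrix with these vectors as rows and row reduce.
R2 ← R2 − R1: [0, 6, -6]
R3 ← R3 − (1/2)·R1: [0, -4, 4]
R3 ← R3 + (2/3)·R2: [0, 0, 0]
2 nonzero rows, so the 3 vectors span a space of dimension 2.
Since 2 < 3, the vectors are linearly dependent.

no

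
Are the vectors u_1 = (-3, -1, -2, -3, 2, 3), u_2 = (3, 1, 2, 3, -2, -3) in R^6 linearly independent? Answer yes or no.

Form the matrix with these vectors as rows and row reduce.
R2 ← R2 + R1: [0, 0, 0, 0, 0, 0]
1 nonzero row, so the 2 vectors span a space of dimension 1.
Since 1 < 2, the vectors are linearly dependent.

no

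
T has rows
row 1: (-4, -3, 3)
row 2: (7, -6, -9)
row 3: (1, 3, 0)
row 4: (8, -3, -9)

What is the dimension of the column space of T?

2

Row reduce to echelon form.
R2 ← R2 + (7/4)·R1: [0, -45/4, -15/4]
R3 ← R3 + (1/4)·R1: [0, 9/4, 3/4]
R4 ← R4 + (2)·R1: [0, -9, -3]
R3 ← R3 + (1/5)·R2: [0, 0, 0]
R4 ← R4 − (4/5)·R2: [0, 0, 0]
Echelon form has 2 nonzero rows, so rank(T) = 2.
The column space has dimension equal to the rank: 2.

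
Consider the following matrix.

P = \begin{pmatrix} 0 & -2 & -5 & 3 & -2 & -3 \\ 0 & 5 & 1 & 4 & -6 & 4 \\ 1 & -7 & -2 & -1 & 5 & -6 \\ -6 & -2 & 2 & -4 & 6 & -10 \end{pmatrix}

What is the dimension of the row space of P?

4

Row reduce to echelon form.
Swap R1 ↔ R3
R4 ← R4 + (6)·R1: [0, -44, -10, -10, 36, -46]
R3 ← R3 + (2/5)·R2: [0, 0, -23/5, 23/5, -22/5, -7/5]
R4 ← R4 + (44/5)·R2: [0, 0, -6/5, 126/5, -84/5, -54/5]
R4 ← R4 − (6/23)·R3: [0, 0, 0, 24, -360/23, -240/23]
Echelon form has 4 nonzero rows, so rank(P) = 4.
The row space has dimension equal to the rank: 4.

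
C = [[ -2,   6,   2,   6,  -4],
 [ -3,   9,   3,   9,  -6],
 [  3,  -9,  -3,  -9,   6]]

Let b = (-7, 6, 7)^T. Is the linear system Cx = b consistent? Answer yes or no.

Row reduce the augmented matrix [C | b].
R2 ← R2 − (3/2)·R1: [0, 0, 0, 0, 0, 33/2]
R3 ← R3 + (3/2)·R1: [0, 0, 0, 0, 0, -7/2]
R3 ← R3 + (7/33)·R2: [0, 0, 0, 0, 0, 0]
The echelon form has 2 nonzero rows; the last pivot sits in the augmented column, so rank(C) = 1 but rank([C|b]) = 2.
Since the ranks differ, the system is inconsistent.

no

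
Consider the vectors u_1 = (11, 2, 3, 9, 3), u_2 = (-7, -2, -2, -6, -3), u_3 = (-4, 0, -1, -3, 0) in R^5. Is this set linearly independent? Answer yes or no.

no

Form the matrix with these vectors as rows and row reduce.
R2 ← R2 + (7/11)·R1: [0, -8/11, -1/11, -3/11, -12/11]
R3 ← R3 + (4/11)·R1: [0, 8/11, 1/11, 3/11, 12/11]
R3 ← R3 + R2: [0, 0, 0, 0, 0]
2 nonzero rows, so the 3 vectors span a space of dimension 2.
Since 2 < 3, the vectors are linearly dependent.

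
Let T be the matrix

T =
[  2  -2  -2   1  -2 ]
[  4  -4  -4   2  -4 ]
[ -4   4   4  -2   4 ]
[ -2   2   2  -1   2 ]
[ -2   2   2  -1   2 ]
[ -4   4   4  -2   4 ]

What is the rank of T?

1

Row reduce to echelon form.
R2 ← R2 − (2)·R1: [0, 0, 0, 0, 0]
R3 ← R3 + (2)·R1: [0, 0, 0, 0, 0]
R4 ← R4 + R1: [0, 0, 0, 0, 0]
R5 ← R5 + R1: [0, 0, 0, 0, 0]
R6 ← R6 + (2)·R1: [0, 0, 0, 0, 0]
Echelon form has 1 nonzero row, so rank(T) = 1.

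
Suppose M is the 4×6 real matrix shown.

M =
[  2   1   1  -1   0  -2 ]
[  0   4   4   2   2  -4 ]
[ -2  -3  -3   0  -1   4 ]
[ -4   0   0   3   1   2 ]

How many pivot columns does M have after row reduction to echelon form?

Row reduce to echelon form.
R3 ← R3 + R1: [0, -2, -2, -1, -1, 2]
R4 ← R4 + (2)·R1: [0, 2, 2, 1, 1, -2]
R3 ← R3 + (1/2)·R2: [0, 0, 0, 0, 0, 0]
R4 ← R4 − (1/2)·R2: [0, 0, 0, 0, 0, 0]
Echelon form has 2 nonzero rows, so rank(M) = 2.
Each nonzero row contributes one pivot column: 2 pivot columns.

2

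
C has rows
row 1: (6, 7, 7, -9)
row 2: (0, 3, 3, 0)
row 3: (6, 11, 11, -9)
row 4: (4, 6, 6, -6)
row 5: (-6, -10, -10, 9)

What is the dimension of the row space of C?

2

Row reduce to echelon form.
R3 ← R3 − R1: [0, 4, 4, 0]
R4 ← R4 − (2/3)·R1: [0, 4/3, 4/3, 0]
R5 ← R5 + R1: [0, -3, -3, 0]
R3 ← R3 − (4/3)·R2: [0, 0, 0, 0]
R4 ← R4 − (4/9)·R2: [0, 0, 0, 0]
R5 ← R5 + R2: [0, 0, 0, 0]
Echelon form has 2 nonzero rows, so rank(C) = 2.
The row space has dimension equal to the rank: 2.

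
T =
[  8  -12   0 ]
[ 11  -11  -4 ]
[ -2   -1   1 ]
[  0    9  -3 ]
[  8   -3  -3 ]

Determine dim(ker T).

0

Row reduce to echelon form.
R2 ← R2 − (11/8)·R1: [0, 11/2, -4]
R3 ← R3 + (1/4)·R1: [0, -4, 1]
R5 ← R5 − R1: [0, 9, -3]
R3 ← R3 + (8/11)·R2: [0, 0, -21/11]
R4 ← R4 − (18/11)·R2: [0, 0, 39/11]
R5 ← R5 − (18/11)·R2: [0, 0, 39/11]
R4 ← R4 + (13/7)·R3: [0, 0, 0]
R5 ← R5 + (13/7)·R3: [0, 0, 0]
3 nonzero rows, so rank(T) = 3.
T has 3 columns; by rank–nullity, nullity = 3 − 3 = 0.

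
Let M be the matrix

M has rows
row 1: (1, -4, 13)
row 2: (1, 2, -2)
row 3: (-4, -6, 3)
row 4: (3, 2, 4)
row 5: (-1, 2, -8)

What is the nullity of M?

Row reduce to echelon form.
R2 ← R2 − R1: [0, 6, -15]
R3 ← R3 + (4)·R1: [0, -22, 55]
R4 ← R4 − (3)·R1: [0, 14, -35]
R5 ← R5 + R1: [0, -2, 5]
R3 ← R3 + (11/3)·R2: [0, 0, 0]
R4 ← R4 − (7/3)·R2: [0, 0, 0]
R5 ← R5 + (1/3)·R2: [0, 0, 0]
2 nonzero rows, so rank(M) = 2.
M has 3 columns; by rank–nullity, nullity = 3 − 2 = 1.

1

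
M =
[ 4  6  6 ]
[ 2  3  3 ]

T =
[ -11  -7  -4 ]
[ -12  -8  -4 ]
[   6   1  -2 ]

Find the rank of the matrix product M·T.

1

First compute MT:
[[-80, -70, -52],
 [-40, -35, -26]]
Now row reduce the product.
R2 ← R2 − (1/2)·R1: [0, 0, 0]
1 nonzero row, so rank(MT) = 1.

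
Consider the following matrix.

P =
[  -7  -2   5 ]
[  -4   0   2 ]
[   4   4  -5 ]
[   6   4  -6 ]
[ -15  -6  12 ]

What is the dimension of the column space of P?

Row reduce to echelon form.
R2 ← R2 − (4/7)·R1: [0, 8/7, -6/7]
R3 ← R3 + (4/7)·R1: [0, 20/7, -15/7]
R4 ← R4 + (6/7)·R1: [0, 16/7, -12/7]
R5 ← R5 − (15/7)·R1: [0, -12/7, 9/7]
R3 ← R3 − (5/2)·R2: [0, 0, 0]
R4 ← R4 − (2)·R2: [0, 0, 0]
R5 ← R5 + (3/2)·R2: [0, 0, 0]
Echelon form has 2 nonzero rows, so rank(P) = 2.
The column space has dimension equal to the rank: 2.

2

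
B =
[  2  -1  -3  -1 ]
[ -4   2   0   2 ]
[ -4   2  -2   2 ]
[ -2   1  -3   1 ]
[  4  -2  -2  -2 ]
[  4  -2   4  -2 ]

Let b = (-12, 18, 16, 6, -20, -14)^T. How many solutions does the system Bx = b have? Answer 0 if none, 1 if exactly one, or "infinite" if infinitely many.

infinite

Row reduce the augmented matrix [B | b].
R2 ← R2 + (2)·R1: [0, 0, -6, 0, -6]
R3 ← R3 + (2)·R1: [0, 0, -8, 0, -8]
R4 ← R4 + R1: [0, 0, -6, 0, -6]
R5 ← R5 − (2)·R1: [0, 0, 4, 0, 4]
R6 ← R6 − (2)·R1: [0, 0, 10, 0, 10]
R3 ← R3 − (4/3)·R2: [0, 0, 0, 0, 0]
R4 ← R4 − R2: [0, 0, 0, 0, 0]
R5 ← R5 + (2/3)·R2: [0, 0, 0, 0, 0]
R6 ← R6 + (5/3)·R2: [0, 0, 0, 0, 0]
The echelon form has 2 nonzero rows, and every pivot lies in the first 4 columns, so rank(B) = rank([B|b]) = 2.
The system is consistent.
rank = 2 < 4 unknowns, so there are infinitely many solutions.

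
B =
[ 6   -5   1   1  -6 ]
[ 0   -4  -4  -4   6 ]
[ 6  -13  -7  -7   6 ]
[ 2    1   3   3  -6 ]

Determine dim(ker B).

Row reduce to echelon form.
R3 ← R3 − R1: [0, -8, -8, -8, 12]
R4 ← R4 − (1/3)·R1: [0, 8/3, 8/3, 8/3, -4]
R3 ← R3 − (2)·R2: [0, 0, 0, 0, 0]
R4 ← R4 + (2/3)·R2: [0, 0, 0, 0, 0]
2 nonzero rows, so rank(B) = 2.
B has 5 columns; by rank–nullity, nullity = 5 − 2 = 3.

3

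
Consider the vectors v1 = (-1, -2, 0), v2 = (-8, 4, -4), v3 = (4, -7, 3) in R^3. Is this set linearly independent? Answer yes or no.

no

Form the matrix with these vectors as rows and row reduce.
R2 ← R2 − (8)·R1: [0, 20, -4]
R3 ← R3 + (4)·R1: [0, -15, 3]
R3 ← R3 + (3/4)·R2: [0, 0, 0]
2 nonzero rows, so the 3 vectors span a space of dimension 2.
Since 2 < 3, the vectors are linearly dependent.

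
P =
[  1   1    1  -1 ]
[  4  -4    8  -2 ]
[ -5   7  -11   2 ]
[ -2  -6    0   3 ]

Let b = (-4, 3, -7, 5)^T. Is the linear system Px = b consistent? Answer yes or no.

Row reduce the augmented matrix [P | b].
R2 ← R2 − (4)·R1: [0, -8, 4, 2, 19]
R3 ← R3 + (5)·R1: [0, 12, -6, -3, -27]
R4 ← R4 + (2)·R1: [0, -4, 2, 1, -3]
R3 ← R3 + (3/2)·R2: [0, 0, 0, 0, 3/2]
R4 ← R4 − (1/2)·R2: [0, 0, 0, 0, -25/2]
R4 ← R4 + (25/3)·R3: [0, 0, 0, 0, 0]
The echelon form has 3 nonzero rows; the last pivot sits in the augmented column, so rank(P) = 2 but rank([P|b]) = 3.
Since the ranks differ, the system is inconsistent.

no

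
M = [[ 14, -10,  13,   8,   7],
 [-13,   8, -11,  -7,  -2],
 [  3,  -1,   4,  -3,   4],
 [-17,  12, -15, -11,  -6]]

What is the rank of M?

3

Row reduce to echelon form.
R2 ← R2 + (13/14)·R1: [0, -9/7, 15/14, 3/7, 9/2]
R3 ← R3 − (3/14)·R1: [0, 8/7, 17/14, -33/7, 5/2]
R4 ← R4 + (17/14)·R1: [0, -1/7, 11/14, -9/7, 5/2]
R3 ← R3 + (8/9)·R2: [0, 0, 13/6, -13/3, 13/2]
R4 ← R4 − (1/9)·R2: [0, 0, 2/3, -4/3, 2]
R4 ← R4 − (4/13)·R3: [0, 0, 0, 0, 0]
Echelon form has 3 nonzero rows, so rank(M) = 3.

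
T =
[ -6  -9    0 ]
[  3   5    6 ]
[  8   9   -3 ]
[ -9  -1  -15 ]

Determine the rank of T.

3

Row reduce to echelon form.
R2 ← R2 + (1/2)·R1: [0, 1/2, 6]
R3 ← R3 + (4/3)·R1: [0, -3, -3]
R4 ← R4 − (3/2)·R1: [0, 25/2, -15]
R3 ← R3 + (6)·R2: [0, 0, 33]
R4 ← R4 − (25)·R2: [0, 0, -165]
R4 ← R4 + (5)·R3: [0, 0, 0]
Echelon form has 3 nonzero rows, so rank(T) = 3.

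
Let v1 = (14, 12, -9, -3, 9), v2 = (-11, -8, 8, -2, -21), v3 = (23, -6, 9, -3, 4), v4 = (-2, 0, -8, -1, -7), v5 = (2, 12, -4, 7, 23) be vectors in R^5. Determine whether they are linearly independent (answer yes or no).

Form the matrix with these vectors as rows and row reduce.
R2 ← R2 + (11/14)·R1: [0, 10/7, 13/14, -61/14, -195/14]
R3 ← R3 − (23/14)·R1: [0, -180/7, 333/14, 27/14, -151/14]
R4 ← R4 + (1/7)·R1: [0, 12/7, -65/7, -10/7, -40/7]
R5 ← R5 − (1/7)·R1: [0, 72/7, -19/7, 52/7, 152/7]
R3 ← R3 + (18)·R2: [0, 0, 81/2, -153/2, -523/2]
R4 ← R4 − (6/5)·R2: [0, 0, -52/5, 19/5, 11]
R5 ← R5 − (36/5)·R2: [0, 0, -47/5, 194/5, 122]
R4 ← R4 + (104/405)·R3: [0, 0, 0, -713/45, -22741/405]
R5 ← R5 + (94/405)·R3: [0, 0, 0, 947/45, 24829/405]
R5 ← R5 + (947/713)·R4: [0, 0, 0, 0, -28390/2139]
5 nonzero rows, so the 5 vectors span a space of dimension 5.
Since 5 = 5, the vectors are linearly independent.

yes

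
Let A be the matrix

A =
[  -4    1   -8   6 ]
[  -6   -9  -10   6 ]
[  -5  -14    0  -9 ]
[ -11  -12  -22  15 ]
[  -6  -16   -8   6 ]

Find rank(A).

Row reduce to echelon form.
R2 ← R2 − (3/2)·R1: [0, -21/2, 2, -3]
R3 ← R3 − (5/4)·R1: [0, -61/4, 10, -33/2]
R4 ← R4 − (11/4)·R1: [0, -59/4, 0, -3/2]
R5 ← R5 − (3/2)·R1: [0, -35/2, 4, -3]
R3 ← R3 − (61/42)·R2: [0, 0, 149/21, -85/7]
R4 ← R4 − (59/42)·R2: [0, 0, -59/21, 19/7]
R5 ← R5 − (5/3)·R2: [0, 0, 2/3, 2]
R4 ← R4 + (59/149)·R3: [0, 0, 0, -312/149]
R5 ← R5 − (14/149)·R3: [0, 0, 0, 468/149]
R5 ← R5 + (3/2)·R4: [0, 0, 0, 0]
Echelon form has 4 nonzero rows, so rank(A) = 4.

4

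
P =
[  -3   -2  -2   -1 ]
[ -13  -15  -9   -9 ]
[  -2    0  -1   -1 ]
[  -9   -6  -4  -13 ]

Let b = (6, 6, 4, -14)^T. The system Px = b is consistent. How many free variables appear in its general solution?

1

Row reduce the augmented matrix [P | b].
R2 ← R2 − (13/3)·R1: [0, -19/3, -1/3, -14/3, -20]
R3 ← R3 − (2/3)·R1: [0, 4/3, 1/3, -1/3, 0]
R4 ← R4 − (3)·R1: [0, 0, 2, -10, -32]
R3 ← R3 + (4/19)·R2: [0, 0, 5/19, -25/19, -80/19]
R4 ← R4 − (38/5)·R3: [0, 0, 0, 0, 0]
The echelon form has 3 nonzero rows, and every pivot lies in the first 4 columns, so rank(P) = rank([P|b]) = 3.
The system is consistent.
Free variables = (unknowns) − (rank) = 4 − 3 = 1.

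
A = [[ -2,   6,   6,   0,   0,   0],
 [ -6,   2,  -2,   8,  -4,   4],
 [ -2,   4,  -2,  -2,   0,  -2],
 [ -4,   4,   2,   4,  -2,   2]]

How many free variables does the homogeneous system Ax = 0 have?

Row reduce to echelon form.
R2 ← R2 − (3)·R1: [0, -16, -20, 8, -4, 4]
R3 ← R3 − R1: [0, -2, -8, -2, 0, -2]
R4 ← R4 − (2)·R1: [0, -8, -10, 4, -2, 2]
R3 ← R3 − (1/8)·R2: [0, 0, -11/2, -3, 1/2, -5/2]
R4 ← R4 − (1/2)·R2: [0, 0, 0, 0, 0, 0]
3 nonzero rows, so rank(A) = 3.
A has 6 columns; by rank–nullity, nullity = 6 − 3 = 3.

3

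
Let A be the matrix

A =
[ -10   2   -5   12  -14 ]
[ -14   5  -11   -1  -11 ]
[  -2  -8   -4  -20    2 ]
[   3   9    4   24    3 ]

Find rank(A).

4

Row reduce to echelon form.
R2 ← R2 − (7/5)·R1: [0, 11/5, -4, -89/5, 43/5]
R3 ← R3 − (1/5)·R1: [0, -42/5, -3, -112/5, 24/5]
R4 ← R4 + (3/10)·R1: [0, 48/5, 5/2, 138/5, -6/5]
R3 ← R3 + (42/11)·R2: [0, 0, -201/11, -994/11, 414/11]
R4 ← R4 − (48/11)·R2: [0, 0, 439/22, 1158/11, -426/11]
R4 ← R4 + (439/402)·R3: [0, 0, 0, 1325/201, 159/67]
Echelon form has 4 nonzero rows, so rank(A) = 4.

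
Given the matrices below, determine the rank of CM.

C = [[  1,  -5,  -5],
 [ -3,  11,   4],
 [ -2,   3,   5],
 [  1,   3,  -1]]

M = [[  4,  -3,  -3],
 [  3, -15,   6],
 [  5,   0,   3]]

First compute CM:
[[-36,  72, -48],
 [ 41, -156,  87],
 [ 26, -39,  39],
 [  8, -48,  12]]
Now row reduce the product.
R2 ← R2 + (41/36)·R1: [0, -74, 97/3]
R3 ← R3 + (13/18)·R1: [0, 13, 13/3]
R4 ← R4 + (2/9)·R1: [0, -32, 4/3]
R3 ← R3 + (13/74)·R2: [0, 0, 741/74]
R4 ← R4 − (16/37)·R2: [0, 0, -468/37]
R4 ← R4 + (24/19)·R3: [0, 0, 0]
3 nonzero rows, so rank(CM) = 3.

3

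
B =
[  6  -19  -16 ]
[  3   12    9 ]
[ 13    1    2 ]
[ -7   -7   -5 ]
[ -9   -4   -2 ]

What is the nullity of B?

Row reduce to echelon form.
R2 ← R2 − (1/2)·R1: [0, 43/2, 17]
R3 ← R3 − (13/6)·R1: [0, 253/6, 110/3]
R4 ← R4 + (7/6)·R1: [0, -175/6, -71/3]
R5 ← R5 + (3/2)·R1: [0, -65/2, -26]
R3 ← R3 − (253/129)·R2: [0, 0, 143/43]
R4 ← R4 + (175/129)·R2: [0, 0, -26/43]
R5 ← R5 + (65/43)·R2: [0, 0, -13/43]
R4 ← R4 + (2/11)·R3: [0, 0, 0]
R5 ← R5 + (1/11)·R3: [0, 0, 0]
3 nonzero rows, so rank(B) = 3.
B has 3 columns; by rank–nullity, nullity = 3 − 3 = 0.

0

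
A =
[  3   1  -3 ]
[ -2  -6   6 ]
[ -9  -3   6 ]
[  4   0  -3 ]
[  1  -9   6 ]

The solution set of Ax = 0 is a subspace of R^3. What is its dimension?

Row reduce to echelon form.
R2 ← R2 + (2/3)·R1: [0, -16/3, 4]
R3 ← R3 + (3)·R1: [0, 0, -3]
R4 ← R4 − (4/3)·R1: [0, -4/3, 1]
R5 ← R5 − (1/3)·R1: [0, -28/3, 7]
R4 ← R4 − (1/4)·R2: [0, 0, 0]
R5 ← R5 − (7/4)·R2: [0, 0, 0]
3 nonzero rows, so rank(A) = 3.
A has 3 columns; by rank–nullity, nullity = 3 − 3 = 0.

0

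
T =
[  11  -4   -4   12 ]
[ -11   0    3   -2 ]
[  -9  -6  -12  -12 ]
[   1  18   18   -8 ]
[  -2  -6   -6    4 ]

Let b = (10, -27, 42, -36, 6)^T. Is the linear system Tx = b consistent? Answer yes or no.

yes

Row reduce the augmented matrix [T | b].
R2 ← R2 + R1: [0, -4, -1, 10, -17]
R3 ← R3 + (9/11)·R1: [0, -102/11, -168/11, -24/11, 552/11]
R4 ← R4 − (1/11)·R1: [0, 202/11, 202/11, -100/11, -406/11]
R5 ← R5 + (2/11)·R1: [0, -74/11, -74/11, 68/11, 86/11]
R3 ← R3 − (51/22)·R2: [0, 0, -285/22, -279/11, 1971/22]
R4 ← R4 + (101/22)·R2: [0, 0, 303/22, 405/11, -2529/22]
R5 ← R5 − (37/22)·R2: [0, 0, -111/22, -117/11, 801/22]
R4 ← R4 + (101/95)·R3: [0, 0, 0, 936/95, -1872/95]
R5 ← R5 − (37/95)·R3: [0, 0, 0, -72/95, 144/95]
R5 ← R5 + (1/13)·R4: [0, 0, 0, 0, 0]
The echelon form has 4 nonzero rows, and every pivot lies in the first 4 columns, so rank(T) = rank([T|b]) = 4.
The system is consistent.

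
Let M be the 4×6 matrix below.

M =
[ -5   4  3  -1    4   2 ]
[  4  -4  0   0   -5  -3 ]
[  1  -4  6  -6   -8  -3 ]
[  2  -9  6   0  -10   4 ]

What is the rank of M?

4

Row reduce to echelon form.
R2 ← R2 + (4/5)·R1: [0, -4/5, 12/5, -4/5, -9/5, -7/5]
R3 ← R3 + (1/5)·R1: [0, -16/5, 33/5, -31/5, -36/5, -13/5]
R4 ← R4 + (2/5)·R1: [0, -37/5, 36/5, -2/5, -42/5, 24/5]
R3 ← R3 − (4)·R2: [0, 0, -3, -3, 0, 3]
R4 ← R4 − (37/4)·R2: [0, 0, -15, 7, 33/4, 71/4]
R4 ← R4 − (5)·R3: [0, 0, 0, 22, 33/4, 11/4]
Echelon form has 4 nonzero rows, so rank(M) = 4.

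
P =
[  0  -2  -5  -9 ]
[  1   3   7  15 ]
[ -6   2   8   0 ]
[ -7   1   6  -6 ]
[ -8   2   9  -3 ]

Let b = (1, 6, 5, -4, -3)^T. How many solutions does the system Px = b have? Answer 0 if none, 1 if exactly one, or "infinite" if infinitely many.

Row reduce the augmented matrix [P | b].
Swap R1 ↔ R2
R3 ← R3 + (6)·R1: [0, 20, 50, 90, 41]
R4 ← R4 + (7)·R1: [0, 22, 55, 99, 38]
R5 ← R5 + (8)·R1: [0, 26, 65, 117, 45]
R3 ← R3 + (10)·R2: [0, 0, 0, 0, 51]
R4 ← R4 + (11)·R2: [0, 0, 0, 0, 49]
R5 ← R5 + (13)·R2: [0, 0, 0, 0, 58]
R4 ← R4 − (49/51)·R3: [0, 0, 0, 0, 0]
R5 ← R5 − (58/51)·R3: [0, 0, 0, 0, 0]
The echelon form has 3 nonzero rows; the last pivot sits in the augmented column, so rank(P) = 2 but rank([P|b]) = 3.
Since the ranks differ, the system is inconsistent.
It has no solutions.

0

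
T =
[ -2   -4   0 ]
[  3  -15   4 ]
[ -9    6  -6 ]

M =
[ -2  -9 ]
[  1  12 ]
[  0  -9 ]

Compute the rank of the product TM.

2

First compute TM:
[[  0, -30],
 [-21, -243],
 [ 24, 207]]
Now row reduce the product.
Swap R1 ↔ R2
R3 ← R3 + (8/7)·R1: [0, -495/7]
R3 ← R3 − (33/14)·R2: [0, 0]
2 nonzero rows, so rank(TM) = 2.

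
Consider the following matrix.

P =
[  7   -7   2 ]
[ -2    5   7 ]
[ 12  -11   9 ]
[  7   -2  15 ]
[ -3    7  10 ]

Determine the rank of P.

Row reduce to echelon form.
R2 ← R2 + (2/7)·R1: [0, 3, 53/7]
R3 ← R3 − (12/7)·R1: [0, 1, 39/7]
R4 ← R4 − R1: [0, 5, 13]
R5 ← R5 + (3/7)·R1: [0, 4, 76/7]
R3 ← R3 − (1/3)·R2: [0, 0, 64/21]
R4 ← R4 − (5/3)·R2: [0, 0, 8/21]
R5 ← R5 − (4/3)·R2: [0, 0, 16/21]
R4 ← R4 − (1/8)·R3: [0, 0, 0]
R5 ← R5 − (1/4)·R3: [0, 0, 0]
Echelon form has 3 nonzero rows, so rank(P) = 3.

3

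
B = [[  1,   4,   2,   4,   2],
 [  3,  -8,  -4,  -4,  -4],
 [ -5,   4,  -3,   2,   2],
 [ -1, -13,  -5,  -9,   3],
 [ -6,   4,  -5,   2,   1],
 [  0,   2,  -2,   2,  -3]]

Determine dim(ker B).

Row reduce to echelon form.
R2 ← R2 − (3)·R1: [0, -20, -10, -16, -10]
R3 ← R3 + (5)·R1: [0, 24, 7, 22, 12]
R4 ← R4 + R1: [0, -9, -3, -5, 5]
R5 ← R5 + (6)·R1: [0, 28, 7, 26, 13]
R3 ← R3 + (6/5)·R2: [0, 0, -5, 14/5, 0]
R4 ← R4 − (9/20)·R2: [0, 0, 3/2, 11/5, 19/2]
R5 ← R5 + (7/5)·R2: [0, 0, -7, 18/5, -1]
R6 ← R6 + (1/10)·R2: [0, 0, -3, 2/5, -4]
R4 ← R4 + (3/10)·R3: [0, 0, 0, 76/25, 19/2]
R5 ← R5 − (7/5)·R3: [0, 0, 0, -8/25, -1]
R6 ← R6 − (3/5)·R3: [0, 0, 0, -32/25, -4]
R5 ← R5 + (2/19)·R4: [0, 0, 0, 0, 0]
R6 ← R6 + (8/19)·R4: [0, 0, 0, 0, 0]
4 nonzero rows, so rank(B) = 4.
B has 5 columns; by rank–nullity, nullity = 5 − 4 = 1.

1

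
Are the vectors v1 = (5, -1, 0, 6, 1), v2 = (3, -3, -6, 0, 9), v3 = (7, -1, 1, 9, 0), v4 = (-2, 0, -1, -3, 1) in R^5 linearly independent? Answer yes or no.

no

Form the matrix with these vectors as rows and row reduce.
R2 ← R2 − (3/5)·R1: [0, -12/5, -6, -18/5, 42/5]
R3 ← R3 − (7/5)·R1: [0, 2/5, 1, 3/5, -7/5]
R4 ← R4 + (2/5)·R1: [0, -2/5, -1, -3/5, 7/5]
R3 ← R3 + (1/6)·R2: [0, 0, 0, 0, 0]
R4 ← R4 − (1/6)·R2: [0, 0, 0, 0, 0]
2 nonzero rows, so the 4 vectors span a space of dimension 2.
Since 2 < 4, the vectors are linearly dependent.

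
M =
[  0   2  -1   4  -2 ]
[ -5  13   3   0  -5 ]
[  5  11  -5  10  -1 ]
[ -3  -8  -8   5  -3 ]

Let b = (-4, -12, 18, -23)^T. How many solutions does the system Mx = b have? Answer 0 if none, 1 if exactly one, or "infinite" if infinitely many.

Row reduce the augmented matrix [M | b].
Swap R1 ↔ R2
R3 ← R3 + R1: [0, 24, -2, 10, -6, 6]
R4 ← R4 − (3/5)·R1: [0, -79/5, -49/5, 5, 0, -79/5]
R3 ← R3 − (12)·R2: [0, 0, 10, -38, 18, 54]
R4 ← R4 + (79/10)·R2: [0, 0, -177/10, 183/5, -79/5, -237/5]
R4 ← R4 + (177/100)·R3: [0, 0, 0, -1533/50, 803/50, 2409/50]
The echelon form has 4 nonzero rows, and every pivot lies in the first 5 columns, so rank(M) = rank([M|b]) = 4.
The system is consistent.
rank = 4 < 5 unknowns, so there are infinitely many solutions.

infinite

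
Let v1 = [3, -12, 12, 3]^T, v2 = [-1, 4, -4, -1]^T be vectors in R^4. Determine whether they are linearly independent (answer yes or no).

no

Form the matrix with these vectors as rows and row reduce.
R2 ← R2 + (1/3)·R1: [0, 0, 0, 0]
1 nonzero row, so the 2 vectors span a space of dimension 1.
Since 1 < 2, the vectors are linearly dependent.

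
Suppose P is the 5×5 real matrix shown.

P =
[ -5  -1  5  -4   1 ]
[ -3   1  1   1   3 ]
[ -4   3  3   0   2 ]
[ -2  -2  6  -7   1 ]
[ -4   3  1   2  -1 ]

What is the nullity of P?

1

Row reduce to echelon form.
R2 ← R2 − (3/5)·R1: [0, 8/5, -2, 17/5, 12/5]
R3 ← R3 − (4/5)·R1: [0, 19/5, -1, 16/5, 6/5]
R4 ← R4 − (2/5)·R1: [0, -8/5, 4, -27/5, 3/5]
R5 ← R5 − (4/5)·R1: [0, 19/5, -3, 26/5, -9/5]
R3 ← R3 − (19/8)·R2: [0, 0, 15/4, -39/8, -9/2]
R4 ← R4 + R2: [0, 0, 2, -2, 3]
R5 ← R5 − (19/8)·R2: [0, 0, 7/4, -23/8, -15/2]
R4 ← R4 − (8/15)·R3: [0, 0, 0, 3/5, 27/5]
R5 ← R5 − (7/15)·R3: [0, 0, 0, -3/5, -27/5]
R5 ← R5 + R4: [0, 0, 0, 0, 0]
4 nonzero rows, so rank(P) = 4.
P has 5 columns; by rank–nullity, nullity = 5 − 4 = 1.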